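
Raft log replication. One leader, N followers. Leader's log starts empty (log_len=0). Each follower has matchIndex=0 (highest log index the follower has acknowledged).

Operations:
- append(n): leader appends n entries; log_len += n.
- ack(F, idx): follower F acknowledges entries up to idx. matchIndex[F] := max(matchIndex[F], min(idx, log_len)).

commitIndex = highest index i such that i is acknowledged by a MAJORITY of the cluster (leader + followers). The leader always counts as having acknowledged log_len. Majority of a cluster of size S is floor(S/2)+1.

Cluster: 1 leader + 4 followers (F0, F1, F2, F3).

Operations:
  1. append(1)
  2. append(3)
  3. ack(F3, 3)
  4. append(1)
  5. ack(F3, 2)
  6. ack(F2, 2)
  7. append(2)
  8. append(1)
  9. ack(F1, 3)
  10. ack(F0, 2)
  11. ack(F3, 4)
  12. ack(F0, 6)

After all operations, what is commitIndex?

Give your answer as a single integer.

Op 1: append 1 -> log_len=1
Op 2: append 3 -> log_len=4
Op 3: F3 acks idx 3 -> match: F0=0 F1=0 F2=0 F3=3; commitIndex=0
Op 4: append 1 -> log_len=5
Op 5: F3 acks idx 2 -> match: F0=0 F1=0 F2=0 F3=3; commitIndex=0
Op 6: F2 acks idx 2 -> match: F0=0 F1=0 F2=2 F3=3; commitIndex=2
Op 7: append 2 -> log_len=7
Op 8: append 1 -> log_len=8
Op 9: F1 acks idx 3 -> match: F0=0 F1=3 F2=2 F3=3; commitIndex=3
Op 10: F0 acks idx 2 -> match: F0=2 F1=3 F2=2 F3=3; commitIndex=3
Op 11: F3 acks idx 4 -> match: F0=2 F1=3 F2=2 F3=4; commitIndex=3
Op 12: F0 acks idx 6 -> match: F0=6 F1=3 F2=2 F3=4; commitIndex=4

Answer: 4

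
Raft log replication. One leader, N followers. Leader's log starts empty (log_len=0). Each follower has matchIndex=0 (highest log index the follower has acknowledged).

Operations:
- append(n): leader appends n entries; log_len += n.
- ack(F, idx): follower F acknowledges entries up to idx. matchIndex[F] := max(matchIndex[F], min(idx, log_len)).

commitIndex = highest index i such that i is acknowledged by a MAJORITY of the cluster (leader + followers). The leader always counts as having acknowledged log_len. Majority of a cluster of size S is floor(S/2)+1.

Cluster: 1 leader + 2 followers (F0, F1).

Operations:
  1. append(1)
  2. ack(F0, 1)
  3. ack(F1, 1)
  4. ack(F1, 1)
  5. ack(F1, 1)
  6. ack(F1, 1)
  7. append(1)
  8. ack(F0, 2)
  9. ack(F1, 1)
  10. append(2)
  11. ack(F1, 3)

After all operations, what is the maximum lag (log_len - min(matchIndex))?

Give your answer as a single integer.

Answer: 2

Derivation:
Op 1: append 1 -> log_len=1
Op 2: F0 acks idx 1 -> match: F0=1 F1=0; commitIndex=1
Op 3: F1 acks idx 1 -> match: F0=1 F1=1; commitIndex=1
Op 4: F1 acks idx 1 -> match: F0=1 F1=1; commitIndex=1
Op 5: F1 acks idx 1 -> match: F0=1 F1=1; commitIndex=1
Op 6: F1 acks idx 1 -> match: F0=1 F1=1; commitIndex=1
Op 7: append 1 -> log_len=2
Op 8: F0 acks idx 2 -> match: F0=2 F1=1; commitIndex=2
Op 9: F1 acks idx 1 -> match: F0=2 F1=1; commitIndex=2
Op 10: append 2 -> log_len=4
Op 11: F1 acks idx 3 -> match: F0=2 F1=3; commitIndex=3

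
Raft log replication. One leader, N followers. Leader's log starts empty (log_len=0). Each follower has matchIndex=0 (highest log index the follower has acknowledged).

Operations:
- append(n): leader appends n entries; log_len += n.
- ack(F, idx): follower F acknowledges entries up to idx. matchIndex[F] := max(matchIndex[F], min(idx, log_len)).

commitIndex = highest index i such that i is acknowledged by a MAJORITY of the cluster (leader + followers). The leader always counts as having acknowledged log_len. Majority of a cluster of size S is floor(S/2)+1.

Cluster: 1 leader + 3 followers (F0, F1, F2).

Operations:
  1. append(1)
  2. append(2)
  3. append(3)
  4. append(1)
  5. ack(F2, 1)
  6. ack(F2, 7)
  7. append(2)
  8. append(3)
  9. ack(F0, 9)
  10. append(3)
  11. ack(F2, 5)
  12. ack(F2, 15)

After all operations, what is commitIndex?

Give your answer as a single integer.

Op 1: append 1 -> log_len=1
Op 2: append 2 -> log_len=3
Op 3: append 3 -> log_len=6
Op 4: append 1 -> log_len=7
Op 5: F2 acks idx 1 -> match: F0=0 F1=0 F2=1; commitIndex=0
Op 6: F2 acks idx 7 -> match: F0=0 F1=0 F2=7; commitIndex=0
Op 7: append 2 -> log_len=9
Op 8: append 3 -> log_len=12
Op 9: F0 acks idx 9 -> match: F0=9 F1=0 F2=7; commitIndex=7
Op 10: append 3 -> log_len=15
Op 11: F2 acks idx 5 -> match: F0=9 F1=0 F2=7; commitIndex=7
Op 12: F2 acks idx 15 -> match: F0=9 F1=0 F2=15; commitIndex=9

Answer: 9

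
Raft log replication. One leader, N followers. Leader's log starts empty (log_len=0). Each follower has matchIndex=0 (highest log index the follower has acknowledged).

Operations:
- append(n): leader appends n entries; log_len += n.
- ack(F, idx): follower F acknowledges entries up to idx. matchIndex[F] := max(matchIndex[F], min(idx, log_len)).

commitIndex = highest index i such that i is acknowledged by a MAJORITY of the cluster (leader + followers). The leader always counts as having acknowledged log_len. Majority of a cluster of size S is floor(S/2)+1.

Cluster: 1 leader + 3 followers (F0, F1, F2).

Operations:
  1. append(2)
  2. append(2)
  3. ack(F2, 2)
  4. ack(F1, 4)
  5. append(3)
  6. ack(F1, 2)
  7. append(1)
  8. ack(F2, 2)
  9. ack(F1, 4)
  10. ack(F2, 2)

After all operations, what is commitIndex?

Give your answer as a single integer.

Answer: 2

Derivation:
Op 1: append 2 -> log_len=2
Op 2: append 2 -> log_len=4
Op 3: F2 acks idx 2 -> match: F0=0 F1=0 F2=2; commitIndex=0
Op 4: F1 acks idx 4 -> match: F0=0 F1=4 F2=2; commitIndex=2
Op 5: append 3 -> log_len=7
Op 6: F1 acks idx 2 -> match: F0=0 F1=4 F2=2; commitIndex=2
Op 7: append 1 -> log_len=8
Op 8: F2 acks idx 2 -> match: F0=0 F1=4 F2=2; commitIndex=2
Op 9: F1 acks idx 4 -> match: F0=0 F1=4 F2=2; commitIndex=2
Op 10: F2 acks idx 2 -> match: F0=0 F1=4 F2=2; commitIndex=2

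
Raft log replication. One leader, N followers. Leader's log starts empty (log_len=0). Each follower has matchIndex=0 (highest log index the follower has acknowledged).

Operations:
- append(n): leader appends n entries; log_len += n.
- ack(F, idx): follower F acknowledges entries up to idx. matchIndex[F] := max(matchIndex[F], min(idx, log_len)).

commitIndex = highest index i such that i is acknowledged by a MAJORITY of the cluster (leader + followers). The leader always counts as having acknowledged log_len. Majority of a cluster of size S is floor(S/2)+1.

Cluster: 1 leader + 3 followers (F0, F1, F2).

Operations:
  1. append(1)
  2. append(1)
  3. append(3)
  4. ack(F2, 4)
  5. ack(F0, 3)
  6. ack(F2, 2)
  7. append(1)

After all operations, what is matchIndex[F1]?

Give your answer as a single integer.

Op 1: append 1 -> log_len=1
Op 2: append 1 -> log_len=2
Op 3: append 3 -> log_len=5
Op 4: F2 acks idx 4 -> match: F0=0 F1=0 F2=4; commitIndex=0
Op 5: F0 acks idx 3 -> match: F0=3 F1=0 F2=4; commitIndex=3
Op 6: F2 acks idx 2 -> match: F0=3 F1=0 F2=4; commitIndex=3
Op 7: append 1 -> log_len=6

Answer: 0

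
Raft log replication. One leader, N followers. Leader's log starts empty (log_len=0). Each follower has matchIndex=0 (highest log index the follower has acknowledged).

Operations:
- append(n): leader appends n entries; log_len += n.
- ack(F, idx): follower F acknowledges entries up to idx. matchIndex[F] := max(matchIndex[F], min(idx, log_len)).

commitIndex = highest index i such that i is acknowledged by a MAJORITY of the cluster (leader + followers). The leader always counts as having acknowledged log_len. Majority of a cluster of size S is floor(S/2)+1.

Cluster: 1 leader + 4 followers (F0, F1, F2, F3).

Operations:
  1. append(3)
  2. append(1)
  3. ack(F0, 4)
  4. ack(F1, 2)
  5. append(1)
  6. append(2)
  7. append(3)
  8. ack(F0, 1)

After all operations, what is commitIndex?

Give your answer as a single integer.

Answer: 2

Derivation:
Op 1: append 3 -> log_len=3
Op 2: append 1 -> log_len=4
Op 3: F0 acks idx 4 -> match: F0=4 F1=0 F2=0 F3=0; commitIndex=0
Op 4: F1 acks idx 2 -> match: F0=4 F1=2 F2=0 F3=0; commitIndex=2
Op 5: append 1 -> log_len=5
Op 6: append 2 -> log_len=7
Op 7: append 3 -> log_len=10
Op 8: F0 acks idx 1 -> match: F0=4 F1=2 F2=0 F3=0; commitIndex=2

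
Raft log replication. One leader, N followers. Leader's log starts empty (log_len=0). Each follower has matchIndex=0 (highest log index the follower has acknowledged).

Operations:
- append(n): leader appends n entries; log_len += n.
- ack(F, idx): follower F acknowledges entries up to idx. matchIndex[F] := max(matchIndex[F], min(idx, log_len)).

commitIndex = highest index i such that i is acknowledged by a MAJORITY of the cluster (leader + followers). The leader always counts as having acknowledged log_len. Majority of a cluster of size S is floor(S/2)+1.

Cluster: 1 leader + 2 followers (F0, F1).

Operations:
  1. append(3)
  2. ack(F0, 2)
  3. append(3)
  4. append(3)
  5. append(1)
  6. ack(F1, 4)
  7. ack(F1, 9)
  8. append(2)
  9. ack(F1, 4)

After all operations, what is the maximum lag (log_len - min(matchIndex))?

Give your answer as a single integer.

Answer: 10

Derivation:
Op 1: append 3 -> log_len=3
Op 2: F0 acks idx 2 -> match: F0=2 F1=0; commitIndex=2
Op 3: append 3 -> log_len=6
Op 4: append 3 -> log_len=9
Op 5: append 1 -> log_len=10
Op 6: F1 acks idx 4 -> match: F0=2 F1=4; commitIndex=4
Op 7: F1 acks idx 9 -> match: F0=2 F1=9; commitIndex=9
Op 8: append 2 -> log_len=12
Op 9: F1 acks idx 4 -> match: F0=2 F1=9; commitIndex=9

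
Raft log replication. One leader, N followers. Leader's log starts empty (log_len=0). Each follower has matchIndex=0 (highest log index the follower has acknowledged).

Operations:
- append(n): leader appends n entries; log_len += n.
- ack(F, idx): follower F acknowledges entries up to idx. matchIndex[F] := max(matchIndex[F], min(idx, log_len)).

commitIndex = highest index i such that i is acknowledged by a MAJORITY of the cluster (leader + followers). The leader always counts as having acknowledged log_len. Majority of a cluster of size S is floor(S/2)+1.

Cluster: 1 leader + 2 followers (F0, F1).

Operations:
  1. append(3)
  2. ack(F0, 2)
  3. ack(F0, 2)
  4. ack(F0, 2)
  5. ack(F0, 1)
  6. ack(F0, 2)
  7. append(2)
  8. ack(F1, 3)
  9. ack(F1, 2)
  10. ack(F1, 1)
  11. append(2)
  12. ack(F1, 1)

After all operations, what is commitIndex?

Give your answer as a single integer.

Answer: 3

Derivation:
Op 1: append 3 -> log_len=3
Op 2: F0 acks idx 2 -> match: F0=2 F1=0; commitIndex=2
Op 3: F0 acks idx 2 -> match: F0=2 F1=0; commitIndex=2
Op 4: F0 acks idx 2 -> match: F0=2 F1=0; commitIndex=2
Op 5: F0 acks idx 1 -> match: F0=2 F1=0; commitIndex=2
Op 6: F0 acks idx 2 -> match: F0=2 F1=0; commitIndex=2
Op 7: append 2 -> log_len=5
Op 8: F1 acks idx 3 -> match: F0=2 F1=3; commitIndex=3
Op 9: F1 acks idx 2 -> match: F0=2 F1=3; commitIndex=3
Op 10: F1 acks idx 1 -> match: F0=2 F1=3; commitIndex=3
Op 11: append 2 -> log_len=7
Op 12: F1 acks idx 1 -> match: F0=2 F1=3; commitIndex=3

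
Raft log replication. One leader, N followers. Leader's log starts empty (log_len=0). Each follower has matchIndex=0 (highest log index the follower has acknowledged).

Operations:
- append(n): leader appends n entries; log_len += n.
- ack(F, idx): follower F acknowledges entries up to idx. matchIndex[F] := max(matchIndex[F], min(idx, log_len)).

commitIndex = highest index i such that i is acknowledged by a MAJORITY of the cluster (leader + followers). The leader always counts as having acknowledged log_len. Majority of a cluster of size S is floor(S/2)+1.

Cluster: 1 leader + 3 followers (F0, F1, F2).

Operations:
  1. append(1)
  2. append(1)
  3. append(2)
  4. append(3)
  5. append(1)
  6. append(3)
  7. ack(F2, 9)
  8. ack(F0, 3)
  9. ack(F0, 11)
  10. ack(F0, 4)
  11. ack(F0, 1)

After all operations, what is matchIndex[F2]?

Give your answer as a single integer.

Answer: 9

Derivation:
Op 1: append 1 -> log_len=1
Op 2: append 1 -> log_len=2
Op 3: append 2 -> log_len=4
Op 4: append 3 -> log_len=7
Op 5: append 1 -> log_len=8
Op 6: append 3 -> log_len=11
Op 7: F2 acks idx 9 -> match: F0=0 F1=0 F2=9; commitIndex=0
Op 8: F0 acks idx 3 -> match: F0=3 F1=0 F2=9; commitIndex=3
Op 9: F0 acks idx 11 -> match: F0=11 F1=0 F2=9; commitIndex=9
Op 10: F0 acks idx 4 -> match: F0=11 F1=0 F2=9; commitIndex=9
Op 11: F0 acks idx 1 -> match: F0=11 F1=0 F2=9; commitIndex=9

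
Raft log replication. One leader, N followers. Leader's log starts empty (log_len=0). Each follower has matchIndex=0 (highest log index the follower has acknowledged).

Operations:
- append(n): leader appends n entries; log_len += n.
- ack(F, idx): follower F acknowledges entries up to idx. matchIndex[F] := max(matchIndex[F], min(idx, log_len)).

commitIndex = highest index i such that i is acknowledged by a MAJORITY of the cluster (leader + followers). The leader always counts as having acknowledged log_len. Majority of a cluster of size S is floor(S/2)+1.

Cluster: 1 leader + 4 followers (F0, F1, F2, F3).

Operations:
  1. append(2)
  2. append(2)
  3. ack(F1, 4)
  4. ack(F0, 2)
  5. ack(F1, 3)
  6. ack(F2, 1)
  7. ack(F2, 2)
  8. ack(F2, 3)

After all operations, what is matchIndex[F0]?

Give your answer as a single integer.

Op 1: append 2 -> log_len=2
Op 2: append 2 -> log_len=4
Op 3: F1 acks idx 4 -> match: F0=0 F1=4 F2=0 F3=0; commitIndex=0
Op 4: F0 acks idx 2 -> match: F0=2 F1=4 F2=0 F3=0; commitIndex=2
Op 5: F1 acks idx 3 -> match: F0=2 F1=4 F2=0 F3=0; commitIndex=2
Op 6: F2 acks idx 1 -> match: F0=2 F1=4 F2=1 F3=0; commitIndex=2
Op 7: F2 acks idx 2 -> match: F0=2 F1=4 F2=2 F3=0; commitIndex=2
Op 8: F2 acks idx 3 -> match: F0=2 F1=4 F2=3 F3=0; commitIndex=3

Answer: 2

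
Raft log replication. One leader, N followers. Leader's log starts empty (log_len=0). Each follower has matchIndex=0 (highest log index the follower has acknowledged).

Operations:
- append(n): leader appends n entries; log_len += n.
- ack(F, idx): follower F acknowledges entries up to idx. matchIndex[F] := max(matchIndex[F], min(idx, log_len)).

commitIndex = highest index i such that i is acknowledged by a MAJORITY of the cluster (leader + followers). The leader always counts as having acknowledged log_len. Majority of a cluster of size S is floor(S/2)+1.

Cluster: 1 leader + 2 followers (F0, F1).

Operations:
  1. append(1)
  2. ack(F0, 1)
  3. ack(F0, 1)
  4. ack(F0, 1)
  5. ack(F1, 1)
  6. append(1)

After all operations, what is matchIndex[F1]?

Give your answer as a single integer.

Op 1: append 1 -> log_len=1
Op 2: F0 acks idx 1 -> match: F0=1 F1=0; commitIndex=1
Op 3: F0 acks idx 1 -> match: F0=1 F1=0; commitIndex=1
Op 4: F0 acks idx 1 -> match: F0=1 F1=0; commitIndex=1
Op 5: F1 acks idx 1 -> match: F0=1 F1=1; commitIndex=1
Op 6: append 1 -> log_len=2

Answer: 1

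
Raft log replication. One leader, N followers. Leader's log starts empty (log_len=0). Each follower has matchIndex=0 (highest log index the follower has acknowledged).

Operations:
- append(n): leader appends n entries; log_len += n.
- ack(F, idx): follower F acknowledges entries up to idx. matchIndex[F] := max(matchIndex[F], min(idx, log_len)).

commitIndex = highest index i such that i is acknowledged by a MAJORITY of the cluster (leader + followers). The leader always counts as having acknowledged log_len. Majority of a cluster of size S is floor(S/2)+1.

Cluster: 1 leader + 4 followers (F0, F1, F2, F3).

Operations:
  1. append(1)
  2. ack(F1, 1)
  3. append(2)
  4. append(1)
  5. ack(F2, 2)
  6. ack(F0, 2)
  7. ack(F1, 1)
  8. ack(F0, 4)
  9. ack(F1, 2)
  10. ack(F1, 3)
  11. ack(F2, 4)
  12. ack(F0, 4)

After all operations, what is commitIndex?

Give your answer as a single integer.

Answer: 4

Derivation:
Op 1: append 1 -> log_len=1
Op 2: F1 acks idx 1 -> match: F0=0 F1=1 F2=0 F3=0; commitIndex=0
Op 3: append 2 -> log_len=3
Op 4: append 1 -> log_len=4
Op 5: F2 acks idx 2 -> match: F0=0 F1=1 F2=2 F3=0; commitIndex=1
Op 6: F0 acks idx 2 -> match: F0=2 F1=1 F2=2 F3=0; commitIndex=2
Op 7: F1 acks idx 1 -> match: F0=2 F1=1 F2=2 F3=0; commitIndex=2
Op 8: F0 acks idx 4 -> match: F0=4 F1=1 F2=2 F3=0; commitIndex=2
Op 9: F1 acks idx 2 -> match: F0=4 F1=2 F2=2 F3=0; commitIndex=2
Op 10: F1 acks idx 3 -> match: F0=4 F1=3 F2=2 F3=0; commitIndex=3
Op 11: F2 acks idx 4 -> match: F0=4 F1=3 F2=4 F3=0; commitIndex=4
Op 12: F0 acks idx 4 -> match: F0=4 F1=3 F2=4 F3=0; commitIndex=4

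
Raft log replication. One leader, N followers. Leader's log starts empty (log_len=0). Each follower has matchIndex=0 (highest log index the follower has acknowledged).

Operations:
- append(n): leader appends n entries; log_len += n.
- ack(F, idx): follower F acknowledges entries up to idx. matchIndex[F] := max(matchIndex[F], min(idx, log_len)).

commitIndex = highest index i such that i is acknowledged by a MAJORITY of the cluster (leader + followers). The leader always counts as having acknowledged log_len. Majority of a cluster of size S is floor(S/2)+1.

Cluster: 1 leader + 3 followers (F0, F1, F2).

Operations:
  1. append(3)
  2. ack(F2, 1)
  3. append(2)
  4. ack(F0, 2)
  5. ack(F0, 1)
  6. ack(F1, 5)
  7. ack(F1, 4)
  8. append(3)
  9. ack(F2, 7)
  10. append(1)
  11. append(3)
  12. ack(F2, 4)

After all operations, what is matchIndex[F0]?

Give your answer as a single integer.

Answer: 2

Derivation:
Op 1: append 3 -> log_len=3
Op 2: F2 acks idx 1 -> match: F0=0 F1=0 F2=1; commitIndex=0
Op 3: append 2 -> log_len=5
Op 4: F0 acks idx 2 -> match: F0=2 F1=0 F2=1; commitIndex=1
Op 5: F0 acks idx 1 -> match: F0=2 F1=0 F2=1; commitIndex=1
Op 6: F1 acks idx 5 -> match: F0=2 F1=5 F2=1; commitIndex=2
Op 7: F1 acks idx 4 -> match: F0=2 F1=5 F2=1; commitIndex=2
Op 8: append 3 -> log_len=8
Op 9: F2 acks idx 7 -> match: F0=2 F1=5 F2=7; commitIndex=5
Op 10: append 1 -> log_len=9
Op 11: append 3 -> log_len=12
Op 12: F2 acks idx 4 -> match: F0=2 F1=5 F2=7; commitIndex=5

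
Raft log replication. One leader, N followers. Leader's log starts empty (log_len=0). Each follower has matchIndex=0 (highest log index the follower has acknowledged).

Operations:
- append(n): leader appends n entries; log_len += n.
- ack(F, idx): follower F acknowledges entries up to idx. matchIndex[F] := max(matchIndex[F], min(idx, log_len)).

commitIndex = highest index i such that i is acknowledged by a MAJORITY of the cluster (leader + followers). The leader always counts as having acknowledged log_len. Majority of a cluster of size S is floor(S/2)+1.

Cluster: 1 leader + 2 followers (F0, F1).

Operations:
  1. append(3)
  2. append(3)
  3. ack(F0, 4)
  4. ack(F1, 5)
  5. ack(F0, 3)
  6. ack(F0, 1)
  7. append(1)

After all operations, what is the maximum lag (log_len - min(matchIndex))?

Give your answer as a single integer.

Answer: 3

Derivation:
Op 1: append 3 -> log_len=3
Op 2: append 3 -> log_len=6
Op 3: F0 acks idx 4 -> match: F0=4 F1=0; commitIndex=4
Op 4: F1 acks idx 5 -> match: F0=4 F1=5; commitIndex=5
Op 5: F0 acks idx 3 -> match: F0=4 F1=5; commitIndex=5
Op 6: F0 acks idx 1 -> match: F0=4 F1=5; commitIndex=5
Op 7: append 1 -> log_len=7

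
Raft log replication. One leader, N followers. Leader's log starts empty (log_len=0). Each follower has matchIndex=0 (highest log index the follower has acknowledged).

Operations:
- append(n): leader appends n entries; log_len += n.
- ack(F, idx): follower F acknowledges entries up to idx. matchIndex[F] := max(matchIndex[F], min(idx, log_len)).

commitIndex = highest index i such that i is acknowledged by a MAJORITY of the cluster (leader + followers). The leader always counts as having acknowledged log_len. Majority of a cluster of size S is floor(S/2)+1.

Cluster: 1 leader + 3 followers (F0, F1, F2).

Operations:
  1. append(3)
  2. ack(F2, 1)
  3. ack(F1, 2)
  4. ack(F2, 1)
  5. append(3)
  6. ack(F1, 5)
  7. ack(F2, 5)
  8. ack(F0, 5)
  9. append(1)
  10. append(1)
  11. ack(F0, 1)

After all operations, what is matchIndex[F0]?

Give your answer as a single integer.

Answer: 5

Derivation:
Op 1: append 3 -> log_len=3
Op 2: F2 acks idx 1 -> match: F0=0 F1=0 F2=1; commitIndex=0
Op 3: F1 acks idx 2 -> match: F0=0 F1=2 F2=1; commitIndex=1
Op 4: F2 acks idx 1 -> match: F0=0 F1=2 F2=1; commitIndex=1
Op 5: append 3 -> log_len=6
Op 6: F1 acks idx 5 -> match: F0=0 F1=5 F2=1; commitIndex=1
Op 7: F2 acks idx 5 -> match: F0=0 F1=5 F2=5; commitIndex=5
Op 8: F0 acks idx 5 -> match: F0=5 F1=5 F2=5; commitIndex=5
Op 9: append 1 -> log_len=7
Op 10: append 1 -> log_len=8
Op 11: F0 acks idx 1 -> match: F0=5 F1=5 F2=5; commitIndex=5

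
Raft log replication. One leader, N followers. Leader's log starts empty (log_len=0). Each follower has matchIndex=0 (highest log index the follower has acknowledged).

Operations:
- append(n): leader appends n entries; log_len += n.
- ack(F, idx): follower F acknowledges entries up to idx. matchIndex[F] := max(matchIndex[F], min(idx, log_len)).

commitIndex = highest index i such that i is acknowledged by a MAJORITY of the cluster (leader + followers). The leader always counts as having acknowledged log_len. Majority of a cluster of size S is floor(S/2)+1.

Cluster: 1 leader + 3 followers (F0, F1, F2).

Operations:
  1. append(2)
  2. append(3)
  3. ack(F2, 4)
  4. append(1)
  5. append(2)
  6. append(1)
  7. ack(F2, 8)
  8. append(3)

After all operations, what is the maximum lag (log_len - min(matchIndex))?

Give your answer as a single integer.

Answer: 12

Derivation:
Op 1: append 2 -> log_len=2
Op 2: append 3 -> log_len=5
Op 3: F2 acks idx 4 -> match: F0=0 F1=0 F2=4; commitIndex=0
Op 4: append 1 -> log_len=6
Op 5: append 2 -> log_len=8
Op 6: append 1 -> log_len=9
Op 7: F2 acks idx 8 -> match: F0=0 F1=0 F2=8; commitIndex=0
Op 8: append 3 -> log_len=12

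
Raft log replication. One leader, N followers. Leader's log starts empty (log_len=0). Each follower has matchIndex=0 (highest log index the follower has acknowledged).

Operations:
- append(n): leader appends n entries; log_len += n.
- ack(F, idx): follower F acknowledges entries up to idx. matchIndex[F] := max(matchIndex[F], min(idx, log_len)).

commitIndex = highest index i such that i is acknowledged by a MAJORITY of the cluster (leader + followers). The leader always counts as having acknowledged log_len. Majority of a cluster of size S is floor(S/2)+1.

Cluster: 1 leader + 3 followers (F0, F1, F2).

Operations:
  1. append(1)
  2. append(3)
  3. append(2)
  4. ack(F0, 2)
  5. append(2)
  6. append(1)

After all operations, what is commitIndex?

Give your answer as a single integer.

Op 1: append 1 -> log_len=1
Op 2: append 3 -> log_len=4
Op 3: append 2 -> log_len=6
Op 4: F0 acks idx 2 -> match: F0=2 F1=0 F2=0; commitIndex=0
Op 5: append 2 -> log_len=8
Op 6: append 1 -> log_len=9

Answer: 0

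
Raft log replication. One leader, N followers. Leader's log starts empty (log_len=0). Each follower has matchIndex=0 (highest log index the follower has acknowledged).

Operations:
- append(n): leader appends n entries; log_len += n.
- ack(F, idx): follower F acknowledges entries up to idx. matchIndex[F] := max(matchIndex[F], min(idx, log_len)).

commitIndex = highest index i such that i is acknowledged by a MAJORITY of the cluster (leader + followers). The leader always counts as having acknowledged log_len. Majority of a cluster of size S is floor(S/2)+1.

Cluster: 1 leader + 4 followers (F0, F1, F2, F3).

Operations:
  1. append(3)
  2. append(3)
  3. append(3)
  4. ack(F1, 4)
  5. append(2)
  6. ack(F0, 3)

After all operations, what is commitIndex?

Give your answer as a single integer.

Op 1: append 3 -> log_len=3
Op 2: append 3 -> log_len=6
Op 3: append 3 -> log_len=9
Op 4: F1 acks idx 4 -> match: F0=0 F1=4 F2=0 F3=0; commitIndex=0
Op 5: append 2 -> log_len=11
Op 6: F0 acks idx 3 -> match: F0=3 F1=4 F2=0 F3=0; commitIndex=3

Answer: 3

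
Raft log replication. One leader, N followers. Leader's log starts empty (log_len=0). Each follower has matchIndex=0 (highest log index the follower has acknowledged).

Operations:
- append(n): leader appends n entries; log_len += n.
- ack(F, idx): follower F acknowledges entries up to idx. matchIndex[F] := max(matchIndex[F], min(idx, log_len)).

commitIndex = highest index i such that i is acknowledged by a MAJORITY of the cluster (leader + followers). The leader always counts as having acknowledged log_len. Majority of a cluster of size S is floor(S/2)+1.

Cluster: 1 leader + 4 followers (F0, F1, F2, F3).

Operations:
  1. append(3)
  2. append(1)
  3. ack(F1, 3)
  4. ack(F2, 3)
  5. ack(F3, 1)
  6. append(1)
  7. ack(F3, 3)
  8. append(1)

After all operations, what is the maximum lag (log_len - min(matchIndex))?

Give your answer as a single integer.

Answer: 6

Derivation:
Op 1: append 3 -> log_len=3
Op 2: append 1 -> log_len=4
Op 3: F1 acks idx 3 -> match: F0=0 F1=3 F2=0 F3=0; commitIndex=0
Op 4: F2 acks idx 3 -> match: F0=0 F1=3 F2=3 F3=0; commitIndex=3
Op 5: F3 acks idx 1 -> match: F0=0 F1=3 F2=3 F3=1; commitIndex=3
Op 6: append 1 -> log_len=5
Op 7: F3 acks idx 3 -> match: F0=0 F1=3 F2=3 F3=3; commitIndex=3
Op 8: append 1 -> log_len=6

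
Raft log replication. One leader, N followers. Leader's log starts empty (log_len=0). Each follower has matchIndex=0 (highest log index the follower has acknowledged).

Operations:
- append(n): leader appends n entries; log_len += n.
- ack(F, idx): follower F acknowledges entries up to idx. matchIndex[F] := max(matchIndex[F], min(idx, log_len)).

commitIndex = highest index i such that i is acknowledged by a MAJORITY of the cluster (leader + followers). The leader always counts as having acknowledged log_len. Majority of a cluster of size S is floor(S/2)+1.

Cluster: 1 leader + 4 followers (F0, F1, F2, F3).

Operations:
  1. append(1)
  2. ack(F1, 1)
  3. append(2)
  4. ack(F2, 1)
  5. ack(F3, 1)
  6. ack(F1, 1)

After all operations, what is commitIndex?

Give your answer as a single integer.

Op 1: append 1 -> log_len=1
Op 2: F1 acks idx 1 -> match: F0=0 F1=1 F2=0 F3=0; commitIndex=0
Op 3: append 2 -> log_len=3
Op 4: F2 acks idx 1 -> match: F0=0 F1=1 F2=1 F3=0; commitIndex=1
Op 5: F3 acks idx 1 -> match: F0=0 F1=1 F2=1 F3=1; commitIndex=1
Op 6: F1 acks idx 1 -> match: F0=0 F1=1 F2=1 F3=1; commitIndex=1

Answer: 1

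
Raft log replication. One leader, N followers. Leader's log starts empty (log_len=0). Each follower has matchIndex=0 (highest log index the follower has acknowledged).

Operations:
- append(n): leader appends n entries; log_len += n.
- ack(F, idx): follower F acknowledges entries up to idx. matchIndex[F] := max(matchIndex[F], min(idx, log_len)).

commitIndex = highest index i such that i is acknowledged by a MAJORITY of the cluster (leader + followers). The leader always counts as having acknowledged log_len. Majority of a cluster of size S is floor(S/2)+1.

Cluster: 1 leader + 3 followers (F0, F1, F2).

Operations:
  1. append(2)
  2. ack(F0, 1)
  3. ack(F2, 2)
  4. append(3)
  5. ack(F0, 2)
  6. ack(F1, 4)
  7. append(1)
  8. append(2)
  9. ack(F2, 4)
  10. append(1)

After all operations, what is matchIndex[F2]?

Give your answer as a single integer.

Op 1: append 2 -> log_len=2
Op 2: F0 acks idx 1 -> match: F0=1 F1=0 F2=0; commitIndex=0
Op 3: F2 acks idx 2 -> match: F0=1 F1=0 F2=2; commitIndex=1
Op 4: append 3 -> log_len=5
Op 5: F0 acks idx 2 -> match: F0=2 F1=0 F2=2; commitIndex=2
Op 6: F1 acks idx 4 -> match: F0=2 F1=4 F2=2; commitIndex=2
Op 7: append 1 -> log_len=6
Op 8: append 2 -> log_len=8
Op 9: F2 acks idx 4 -> match: F0=2 F1=4 F2=4; commitIndex=4
Op 10: append 1 -> log_len=9

Answer: 4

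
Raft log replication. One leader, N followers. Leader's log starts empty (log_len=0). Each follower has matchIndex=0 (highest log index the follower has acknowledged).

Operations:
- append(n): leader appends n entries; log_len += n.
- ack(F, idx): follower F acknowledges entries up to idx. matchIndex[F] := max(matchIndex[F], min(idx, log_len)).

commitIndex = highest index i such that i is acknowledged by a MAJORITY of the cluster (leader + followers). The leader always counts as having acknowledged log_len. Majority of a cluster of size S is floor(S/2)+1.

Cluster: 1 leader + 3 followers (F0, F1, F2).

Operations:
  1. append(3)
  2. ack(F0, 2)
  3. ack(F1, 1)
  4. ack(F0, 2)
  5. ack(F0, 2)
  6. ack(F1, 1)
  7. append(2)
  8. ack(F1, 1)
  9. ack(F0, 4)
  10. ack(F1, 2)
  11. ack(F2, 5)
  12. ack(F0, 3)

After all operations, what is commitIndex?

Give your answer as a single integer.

Op 1: append 3 -> log_len=3
Op 2: F0 acks idx 2 -> match: F0=2 F1=0 F2=0; commitIndex=0
Op 3: F1 acks idx 1 -> match: F0=2 F1=1 F2=0; commitIndex=1
Op 4: F0 acks idx 2 -> match: F0=2 F1=1 F2=0; commitIndex=1
Op 5: F0 acks idx 2 -> match: F0=2 F1=1 F2=0; commitIndex=1
Op 6: F1 acks idx 1 -> match: F0=2 F1=1 F2=0; commitIndex=1
Op 7: append 2 -> log_len=5
Op 8: F1 acks idx 1 -> match: F0=2 F1=1 F2=0; commitIndex=1
Op 9: F0 acks idx 4 -> match: F0=4 F1=1 F2=0; commitIndex=1
Op 10: F1 acks idx 2 -> match: F0=4 F1=2 F2=0; commitIndex=2
Op 11: F2 acks idx 5 -> match: F0=4 F1=2 F2=5; commitIndex=4
Op 12: F0 acks idx 3 -> match: F0=4 F1=2 F2=5; commitIndex=4

Answer: 4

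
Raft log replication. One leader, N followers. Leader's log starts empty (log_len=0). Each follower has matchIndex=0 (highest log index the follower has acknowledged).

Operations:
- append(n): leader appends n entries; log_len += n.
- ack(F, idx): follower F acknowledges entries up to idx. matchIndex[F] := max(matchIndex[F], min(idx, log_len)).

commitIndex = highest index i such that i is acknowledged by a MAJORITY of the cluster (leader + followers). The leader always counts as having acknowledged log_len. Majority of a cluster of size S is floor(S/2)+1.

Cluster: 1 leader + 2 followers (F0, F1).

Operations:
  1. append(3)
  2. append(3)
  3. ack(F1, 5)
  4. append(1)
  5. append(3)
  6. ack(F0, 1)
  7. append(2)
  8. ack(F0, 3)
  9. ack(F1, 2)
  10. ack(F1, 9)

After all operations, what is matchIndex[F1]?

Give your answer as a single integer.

Op 1: append 3 -> log_len=3
Op 2: append 3 -> log_len=6
Op 3: F1 acks idx 5 -> match: F0=0 F1=5; commitIndex=5
Op 4: append 1 -> log_len=7
Op 5: append 3 -> log_len=10
Op 6: F0 acks idx 1 -> match: F0=1 F1=5; commitIndex=5
Op 7: append 2 -> log_len=12
Op 8: F0 acks idx 3 -> match: F0=3 F1=5; commitIndex=5
Op 9: F1 acks idx 2 -> match: F0=3 F1=5; commitIndex=5
Op 10: F1 acks idx 9 -> match: F0=3 F1=9; commitIndex=9

Answer: 9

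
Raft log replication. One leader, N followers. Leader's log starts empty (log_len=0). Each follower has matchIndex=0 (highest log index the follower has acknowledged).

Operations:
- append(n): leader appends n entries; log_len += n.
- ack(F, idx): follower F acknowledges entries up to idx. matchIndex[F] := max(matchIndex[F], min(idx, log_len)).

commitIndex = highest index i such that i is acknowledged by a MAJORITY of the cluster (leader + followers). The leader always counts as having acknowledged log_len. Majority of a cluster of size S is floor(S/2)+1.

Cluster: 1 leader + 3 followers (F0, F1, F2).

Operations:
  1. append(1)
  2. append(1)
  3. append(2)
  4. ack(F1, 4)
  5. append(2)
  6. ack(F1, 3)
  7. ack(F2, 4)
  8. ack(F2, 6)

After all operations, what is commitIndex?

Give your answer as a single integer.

Op 1: append 1 -> log_len=1
Op 2: append 1 -> log_len=2
Op 3: append 2 -> log_len=4
Op 4: F1 acks idx 4 -> match: F0=0 F1=4 F2=0; commitIndex=0
Op 5: append 2 -> log_len=6
Op 6: F1 acks idx 3 -> match: F0=0 F1=4 F2=0; commitIndex=0
Op 7: F2 acks idx 4 -> match: F0=0 F1=4 F2=4; commitIndex=4
Op 8: F2 acks idx 6 -> match: F0=0 F1=4 F2=6; commitIndex=4

Answer: 4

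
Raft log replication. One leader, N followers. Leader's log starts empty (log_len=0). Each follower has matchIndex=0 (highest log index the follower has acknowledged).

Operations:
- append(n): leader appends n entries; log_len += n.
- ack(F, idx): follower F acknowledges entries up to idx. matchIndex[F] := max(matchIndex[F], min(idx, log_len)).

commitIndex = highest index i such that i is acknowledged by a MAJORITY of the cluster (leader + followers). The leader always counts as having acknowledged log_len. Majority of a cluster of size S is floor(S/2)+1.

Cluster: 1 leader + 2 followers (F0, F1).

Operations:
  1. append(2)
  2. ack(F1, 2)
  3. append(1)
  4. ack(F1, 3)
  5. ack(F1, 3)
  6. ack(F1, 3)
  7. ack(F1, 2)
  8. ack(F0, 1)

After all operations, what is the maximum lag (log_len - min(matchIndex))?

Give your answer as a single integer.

Answer: 2

Derivation:
Op 1: append 2 -> log_len=2
Op 2: F1 acks idx 2 -> match: F0=0 F1=2; commitIndex=2
Op 3: append 1 -> log_len=3
Op 4: F1 acks idx 3 -> match: F0=0 F1=3; commitIndex=3
Op 5: F1 acks idx 3 -> match: F0=0 F1=3; commitIndex=3
Op 6: F1 acks idx 3 -> match: F0=0 F1=3; commitIndex=3
Op 7: F1 acks idx 2 -> match: F0=0 F1=3; commitIndex=3
Op 8: F0 acks idx 1 -> match: F0=1 F1=3; commitIndex=3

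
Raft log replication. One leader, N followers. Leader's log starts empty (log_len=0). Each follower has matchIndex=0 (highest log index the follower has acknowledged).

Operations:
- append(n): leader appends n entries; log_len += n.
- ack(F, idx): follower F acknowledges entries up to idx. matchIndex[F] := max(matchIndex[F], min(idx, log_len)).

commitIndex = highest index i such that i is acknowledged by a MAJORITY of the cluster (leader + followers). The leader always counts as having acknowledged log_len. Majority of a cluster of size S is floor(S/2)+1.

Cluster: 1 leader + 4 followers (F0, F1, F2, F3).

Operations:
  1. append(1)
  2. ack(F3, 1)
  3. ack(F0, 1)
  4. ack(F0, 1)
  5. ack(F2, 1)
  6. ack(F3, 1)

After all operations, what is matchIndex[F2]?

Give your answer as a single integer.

Answer: 1

Derivation:
Op 1: append 1 -> log_len=1
Op 2: F3 acks idx 1 -> match: F0=0 F1=0 F2=0 F3=1; commitIndex=0
Op 3: F0 acks idx 1 -> match: F0=1 F1=0 F2=0 F3=1; commitIndex=1
Op 4: F0 acks idx 1 -> match: F0=1 F1=0 F2=0 F3=1; commitIndex=1
Op 5: F2 acks idx 1 -> match: F0=1 F1=0 F2=1 F3=1; commitIndex=1
Op 6: F3 acks idx 1 -> match: F0=1 F1=0 F2=1 F3=1; commitIndex=1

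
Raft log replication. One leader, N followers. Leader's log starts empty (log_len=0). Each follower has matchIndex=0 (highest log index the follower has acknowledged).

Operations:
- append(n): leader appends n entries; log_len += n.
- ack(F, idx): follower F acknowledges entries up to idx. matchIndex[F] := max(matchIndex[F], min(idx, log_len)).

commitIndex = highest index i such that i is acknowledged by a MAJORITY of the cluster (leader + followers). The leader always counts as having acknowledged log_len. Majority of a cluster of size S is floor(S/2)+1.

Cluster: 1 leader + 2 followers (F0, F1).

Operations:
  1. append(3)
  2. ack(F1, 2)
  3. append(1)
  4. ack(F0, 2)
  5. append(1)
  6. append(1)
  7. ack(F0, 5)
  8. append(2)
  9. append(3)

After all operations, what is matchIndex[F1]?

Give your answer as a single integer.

Op 1: append 3 -> log_len=3
Op 2: F1 acks idx 2 -> match: F0=0 F1=2; commitIndex=2
Op 3: append 1 -> log_len=4
Op 4: F0 acks idx 2 -> match: F0=2 F1=2; commitIndex=2
Op 5: append 1 -> log_len=5
Op 6: append 1 -> log_len=6
Op 7: F0 acks idx 5 -> match: F0=5 F1=2; commitIndex=5
Op 8: append 2 -> log_len=8
Op 9: append 3 -> log_len=11

Answer: 2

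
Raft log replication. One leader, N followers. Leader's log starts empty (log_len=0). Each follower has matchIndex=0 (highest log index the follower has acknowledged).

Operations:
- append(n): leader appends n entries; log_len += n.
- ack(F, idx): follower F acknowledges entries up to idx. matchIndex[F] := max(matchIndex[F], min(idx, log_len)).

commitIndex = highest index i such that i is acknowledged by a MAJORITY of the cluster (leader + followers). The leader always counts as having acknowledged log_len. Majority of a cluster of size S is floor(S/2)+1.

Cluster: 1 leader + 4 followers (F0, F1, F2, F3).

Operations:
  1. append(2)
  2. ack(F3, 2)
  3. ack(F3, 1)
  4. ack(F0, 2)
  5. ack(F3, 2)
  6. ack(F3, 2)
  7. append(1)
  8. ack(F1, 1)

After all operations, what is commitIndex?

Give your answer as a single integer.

Answer: 2

Derivation:
Op 1: append 2 -> log_len=2
Op 2: F3 acks idx 2 -> match: F0=0 F1=0 F2=0 F3=2; commitIndex=0
Op 3: F3 acks idx 1 -> match: F0=0 F1=0 F2=0 F3=2; commitIndex=0
Op 4: F0 acks idx 2 -> match: F0=2 F1=0 F2=0 F3=2; commitIndex=2
Op 5: F3 acks idx 2 -> match: F0=2 F1=0 F2=0 F3=2; commitIndex=2
Op 6: F3 acks idx 2 -> match: F0=2 F1=0 F2=0 F3=2; commitIndex=2
Op 7: append 1 -> log_len=3
Op 8: F1 acks idx 1 -> match: F0=2 F1=1 F2=0 F3=2; commitIndex=2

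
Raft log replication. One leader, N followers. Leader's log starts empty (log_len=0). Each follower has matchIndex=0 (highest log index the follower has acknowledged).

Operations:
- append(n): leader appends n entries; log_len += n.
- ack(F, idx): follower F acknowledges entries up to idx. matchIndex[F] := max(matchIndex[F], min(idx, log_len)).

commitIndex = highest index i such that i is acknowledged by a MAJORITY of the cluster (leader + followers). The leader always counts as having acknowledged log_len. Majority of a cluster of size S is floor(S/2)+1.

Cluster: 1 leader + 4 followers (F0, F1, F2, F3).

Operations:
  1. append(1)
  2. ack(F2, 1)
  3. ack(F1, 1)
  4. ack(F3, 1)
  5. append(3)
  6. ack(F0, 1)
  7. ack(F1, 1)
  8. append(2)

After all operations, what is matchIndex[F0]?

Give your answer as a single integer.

Answer: 1

Derivation:
Op 1: append 1 -> log_len=1
Op 2: F2 acks idx 1 -> match: F0=0 F1=0 F2=1 F3=0; commitIndex=0
Op 3: F1 acks idx 1 -> match: F0=0 F1=1 F2=1 F3=0; commitIndex=1
Op 4: F3 acks idx 1 -> match: F0=0 F1=1 F2=1 F3=1; commitIndex=1
Op 5: append 3 -> log_len=4
Op 6: F0 acks idx 1 -> match: F0=1 F1=1 F2=1 F3=1; commitIndex=1
Op 7: F1 acks idx 1 -> match: F0=1 F1=1 F2=1 F3=1; commitIndex=1
Op 8: append 2 -> log_len=6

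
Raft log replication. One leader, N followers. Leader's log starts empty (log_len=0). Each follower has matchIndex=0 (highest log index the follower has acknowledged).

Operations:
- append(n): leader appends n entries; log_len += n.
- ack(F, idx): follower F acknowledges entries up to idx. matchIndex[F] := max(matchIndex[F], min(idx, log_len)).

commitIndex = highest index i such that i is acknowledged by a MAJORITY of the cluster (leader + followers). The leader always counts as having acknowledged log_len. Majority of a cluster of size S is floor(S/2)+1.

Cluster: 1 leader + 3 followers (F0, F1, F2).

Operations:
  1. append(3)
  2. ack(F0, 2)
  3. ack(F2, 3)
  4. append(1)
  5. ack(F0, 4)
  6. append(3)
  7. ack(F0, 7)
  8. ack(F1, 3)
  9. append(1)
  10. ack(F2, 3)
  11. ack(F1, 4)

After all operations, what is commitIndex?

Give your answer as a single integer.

Op 1: append 3 -> log_len=3
Op 2: F0 acks idx 2 -> match: F0=2 F1=0 F2=0; commitIndex=0
Op 3: F2 acks idx 3 -> match: F0=2 F1=0 F2=3; commitIndex=2
Op 4: append 1 -> log_len=4
Op 5: F0 acks idx 4 -> match: F0=4 F1=0 F2=3; commitIndex=3
Op 6: append 3 -> log_len=7
Op 7: F0 acks idx 7 -> match: F0=7 F1=0 F2=3; commitIndex=3
Op 8: F1 acks idx 3 -> match: F0=7 F1=3 F2=3; commitIndex=3
Op 9: append 1 -> log_len=8
Op 10: F2 acks idx 3 -> match: F0=7 F1=3 F2=3; commitIndex=3
Op 11: F1 acks idx 4 -> match: F0=7 F1=4 F2=3; commitIndex=4

Answer: 4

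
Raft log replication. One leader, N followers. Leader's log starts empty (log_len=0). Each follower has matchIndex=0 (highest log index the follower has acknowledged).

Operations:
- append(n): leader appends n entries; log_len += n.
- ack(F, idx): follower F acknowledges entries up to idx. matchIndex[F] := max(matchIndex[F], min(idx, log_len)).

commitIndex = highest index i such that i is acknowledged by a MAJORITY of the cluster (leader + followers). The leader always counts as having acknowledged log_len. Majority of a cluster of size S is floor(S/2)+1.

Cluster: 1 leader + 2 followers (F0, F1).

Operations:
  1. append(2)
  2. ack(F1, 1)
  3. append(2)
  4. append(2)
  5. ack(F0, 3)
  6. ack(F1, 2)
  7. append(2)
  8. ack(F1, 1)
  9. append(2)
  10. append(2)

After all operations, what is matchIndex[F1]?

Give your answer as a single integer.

Answer: 2

Derivation:
Op 1: append 2 -> log_len=2
Op 2: F1 acks idx 1 -> match: F0=0 F1=1; commitIndex=1
Op 3: append 2 -> log_len=4
Op 4: append 2 -> log_len=6
Op 5: F0 acks idx 3 -> match: F0=3 F1=1; commitIndex=3
Op 6: F1 acks idx 2 -> match: F0=3 F1=2; commitIndex=3
Op 7: append 2 -> log_len=8
Op 8: F1 acks idx 1 -> match: F0=3 F1=2; commitIndex=3
Op 9: append 2 -> log_len=10
Op 10: append 2 -> log_len=12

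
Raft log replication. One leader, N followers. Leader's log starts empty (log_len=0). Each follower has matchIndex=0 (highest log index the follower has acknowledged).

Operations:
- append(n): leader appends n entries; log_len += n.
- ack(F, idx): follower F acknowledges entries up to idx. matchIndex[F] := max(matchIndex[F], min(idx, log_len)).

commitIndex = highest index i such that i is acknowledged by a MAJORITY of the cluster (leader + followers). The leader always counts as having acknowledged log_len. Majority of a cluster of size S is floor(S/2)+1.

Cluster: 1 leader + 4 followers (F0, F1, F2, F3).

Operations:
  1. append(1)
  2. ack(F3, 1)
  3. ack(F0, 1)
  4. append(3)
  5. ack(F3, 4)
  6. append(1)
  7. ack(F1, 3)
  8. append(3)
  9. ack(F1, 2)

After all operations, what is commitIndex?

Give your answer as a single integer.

Op 1: append 1 -> log_len=1
Op 2: F3 acks idx 1 -> match: F0=0 F1=0 F2=0 F3=1; commitIndex=0
Op 3: F0 acks idx 1 -> match: F0=1 F1=0 F2=0 F3=1; commitIndex=1
Op 4: append 3 -> log_len=4
Op 5: F3 acks idx 4 -> match: F0=1 F1=0 F2=0 F3=4; commitIndex=1
Op 6: append 1 -> log_len=5
Op 7: F1 acks idx 3 -> match: F0=1 F1=3 F2=0 F3=4; commitIndex=3
Op 8: append 3 -> log_len=8
Op 9: F1 acks idx 2 -> match: F0=1 F1=3 F2=0 F3=4; commitIndex=3

Answer: 3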